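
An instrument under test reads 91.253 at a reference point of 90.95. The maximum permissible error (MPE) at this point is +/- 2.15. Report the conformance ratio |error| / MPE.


e = indication - reference = 91.253 - 90.95 = 0.3030
|e| = 0.3030
ratio = |e| / MPE = 0.3030 / 2.15
ratio = 0.1409

0.1409


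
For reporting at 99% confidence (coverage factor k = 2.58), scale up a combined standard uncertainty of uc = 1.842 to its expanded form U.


U = k * uc
U = 2.58 * 1.842
U = 4.7524

4.7524


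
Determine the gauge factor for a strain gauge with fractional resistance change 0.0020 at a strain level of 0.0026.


GF = (dR/R) / epsilon
= 0.0020 / 0.0026
= 0.7692

0.7692


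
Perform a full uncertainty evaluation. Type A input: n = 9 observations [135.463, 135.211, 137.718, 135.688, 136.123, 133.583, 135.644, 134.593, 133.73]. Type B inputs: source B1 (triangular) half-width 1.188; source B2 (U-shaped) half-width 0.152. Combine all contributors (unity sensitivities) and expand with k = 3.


mean = (135.463 + 135.211 + 137.718 + 135.688 + 136.123 + 133.583 + 135.644 + 134.593 + 133.73) / 9 = 135.3058889
s = sqrt(sum((x - mean)^2)/(n-1)) = 1.2619404
u_A = s / sqrt(n) = 1.2619404 / sqrt(9) = 0.4206468
u_B1 = 1.188 / sqrt(6) = 0.48499897
u_B2 = 0.152 / sqrt(2) = 0.10748023
uc = sqrt(0.4206468^2 + 0.48499897^2 + 0.10748023^2) = 0.65093758
U = k * uc = 3 * 0.65093758
U = 1.9528

1.9528


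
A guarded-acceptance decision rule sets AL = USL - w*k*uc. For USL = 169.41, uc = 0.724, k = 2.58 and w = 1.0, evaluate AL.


U = k * uc = 2.58 * 0.724 = 1.86792
guard band g = w * U = 1.0 * 1.86792 = 1.86792
AL = USL - g = 169.41 - 1.86792
AL = 167.5421

167.5421


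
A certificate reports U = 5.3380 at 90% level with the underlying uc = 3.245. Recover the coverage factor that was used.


k = U / uc
k = 5.3380 / 3.245
k = 1.645

1.645


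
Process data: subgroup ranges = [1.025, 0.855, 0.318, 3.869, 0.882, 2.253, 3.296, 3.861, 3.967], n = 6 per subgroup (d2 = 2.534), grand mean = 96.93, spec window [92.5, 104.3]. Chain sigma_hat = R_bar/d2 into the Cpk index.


R_bar = (1.025 + 0.855 + 0.318 + 3.869 + 0.882 + 2.253 + 3.296 + 3.861 + 3.967) / 9 = 2.2584444
sigma = R_bar / d2 = 2.2584444 / 2.534 = 0.89125667
Cp = (USL - LSL)/(6*sigma) = (104.3 - 92.5)/(6*0.89125667) = 2.2066
Cpu = (104.3 - 96.93)/(3*0.89125667) = 2.7564
Cpl = (96.93 - 92.5)/(3*0.89125667) = 1.6568
Cpk = min(Cpu, Cpl) = 1.6568

1.6568


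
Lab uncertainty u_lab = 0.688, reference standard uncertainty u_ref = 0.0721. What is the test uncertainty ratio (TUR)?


TUR = u_lab / u_ref
= 0.688 / 0.0721
= 9.5423

9.5423


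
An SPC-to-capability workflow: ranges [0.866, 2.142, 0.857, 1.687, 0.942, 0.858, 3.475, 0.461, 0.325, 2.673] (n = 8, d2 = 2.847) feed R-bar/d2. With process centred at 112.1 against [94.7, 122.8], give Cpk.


R_bar = (0.866 + 2.142 + 0.857 + 1.687 + 0.942 + 0.858 + 3.475 + 0.461 + 0.325 + 2.673) / 10 = 1.4286
sigma = R_bar / d2 = 1.4286 / 2.847 = 0.50179136
Cp = (USL - LSL)/(6*sigma) = (122.8 - 94.7)/(6*0.50179136) = 9.3332
Cpu = (122.8 - 112.1)/(3*0.50179136) = 7.1079
Cpl = (112.1 - 94.7)/(3*0.50179136) = 11.5586
Cpk = min(Cpu, Cpl) = 7.1079

7.1079


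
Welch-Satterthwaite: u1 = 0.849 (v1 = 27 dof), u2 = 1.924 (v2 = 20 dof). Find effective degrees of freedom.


uc = sqrt(u1^2 + u2^2) = sqrt(0.849^2 + 1.924^2) = 2.1029924
v_eff = uc^4 / (u1^4/v1 + u2^4/v2)
= 2.1029924^4 / (0.849^4/27 + 1.924^4/20)
= 19.559188 / 0.70440002
v_eff = 27.7672

27.7672


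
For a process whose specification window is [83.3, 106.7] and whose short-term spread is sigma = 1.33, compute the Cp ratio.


Cp = (USL - LSL) / (6 * sigma)
= (106.7 - 83.3) / (6 * 1.33)
= 23.4000 / 7.9800
= 2.9323

2.9323


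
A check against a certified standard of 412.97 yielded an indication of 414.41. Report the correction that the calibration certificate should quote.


Correction = standard - reading
= 412.97 - 414.41
= -1.4400

-1.4400


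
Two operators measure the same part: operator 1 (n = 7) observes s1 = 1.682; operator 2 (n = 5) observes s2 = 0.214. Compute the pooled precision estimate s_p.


s_p = sqrt(((n1-1)*s1^2 + (n2-1)*s2^2) / (n1+n2-2))
numerator = (7-1)*1.682^2 + (5-1)*0.214^2 = 16.974744 + 0.183184 = 17.157928
denominator = 7 + 5 - 2 = 10
s_p^2 = 17.157928 / 10 = 1.7157928
s_p = sqrt(1.7157928) = 1.3099

1.3099


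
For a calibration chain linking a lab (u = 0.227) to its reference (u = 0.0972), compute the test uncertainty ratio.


TUR = u_lab / u_ref
= 0.227 / 0.0972
= 2.3354

2.3354


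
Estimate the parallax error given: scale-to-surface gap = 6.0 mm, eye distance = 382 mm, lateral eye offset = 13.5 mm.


error = h * offset / d
= 6.0 * 13.5 / 382
= 0.2120

0.2120


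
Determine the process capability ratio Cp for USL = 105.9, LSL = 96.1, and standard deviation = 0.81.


Cp = (USL - LSL) / (6 * sigma)
= (105.9 - 96.1) / (6 * 0.81)
= 9.8000 / 4.8600
= 2.0165

2.0165


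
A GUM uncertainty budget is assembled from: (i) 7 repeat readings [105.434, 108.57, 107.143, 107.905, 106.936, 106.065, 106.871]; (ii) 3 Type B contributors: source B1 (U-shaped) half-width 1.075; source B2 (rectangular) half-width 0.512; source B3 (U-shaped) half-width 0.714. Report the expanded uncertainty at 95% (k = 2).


mean = (105.434 + 108.57 + 107.143 + 107.905 + 106.936 + 106.065 + 106.871) / 7 = 106.9891429
s = sqrt(sum((x - mean)^2)/(n-1)) = 1.0528427
u_A = s / sqrt(n) = 1.0528427 / sqrt(7) = 0.39793714
u_B1 = 1.075 / sqrt(2) = 0.76013979
u_B2 = 0.512 / sqrt(3) = 0.29560334
u_B3 = 0.714 / sqrt(2) = 0.50487424
uc = sqrt(0.39793714^2 + 0.76013979^2 + 0.29560334^2 + 0.50487424^2) = 1.0384825
U = k * uc = 2 * 1.0384825
U = 2.0770

2.0770


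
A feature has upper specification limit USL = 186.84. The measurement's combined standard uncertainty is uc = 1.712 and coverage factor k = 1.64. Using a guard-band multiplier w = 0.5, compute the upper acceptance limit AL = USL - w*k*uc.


U = k * uc = 1.64 * 1.712 = 2.80768
guard band g = w * U = 0.5 * 2.80768 = 1.40384
AL = USL - g = 186.84 - 1.40384
AL = 185.4362

185.4362


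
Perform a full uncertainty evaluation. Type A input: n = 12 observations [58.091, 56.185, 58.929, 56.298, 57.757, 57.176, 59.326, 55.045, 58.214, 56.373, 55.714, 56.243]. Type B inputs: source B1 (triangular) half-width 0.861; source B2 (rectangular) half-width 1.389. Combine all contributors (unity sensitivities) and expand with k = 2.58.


mean = (58.091 + 56.185 + 58.929 + 56.298 + 57.757 + 57.176 + 59.326 + 55.045 + 58.214 + 56.373 + 55.714 + 56.243) / 12 = 57.11258333
s = sqrt(sum((x - mean)^2)/(n-1)) = 1.3432101
u_A = s / sqrt(n) = 1.3432101 / sqrt(12) = 0.38775136
u_B1 = 0.861 / sqrt(6) = 0.35150178
u_B2 = 1.389 / sqrt(3) = 0.80193952
uc = sqrt(0.38775136^2 + 0.35150178^2 + 0.80193952^2) = 0.95760723
U = k * uc = 2.58 * 0.95760723
U = 2.4706

2.4706


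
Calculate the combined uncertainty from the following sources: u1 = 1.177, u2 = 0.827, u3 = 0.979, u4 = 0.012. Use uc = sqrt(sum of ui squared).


uc = sqrt(1.177^2 + 0.827^2 + 0.979^2 + 0.012^2)
uc = sqrt(3.027843)
uc = 1.7401

1.7401


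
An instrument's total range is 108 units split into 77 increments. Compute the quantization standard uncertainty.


resolution = range / divisions
resolution = 108 / 77 = 1.4025974
u_res = resolution / (2*sqrt(3))
u_res = 1.4025974 / 3.4641016
u_res = 0.4049

0.4049


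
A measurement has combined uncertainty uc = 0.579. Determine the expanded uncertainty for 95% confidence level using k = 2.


U = k * uc
U = 2 * 0.579
U = 1.1580

1.1580


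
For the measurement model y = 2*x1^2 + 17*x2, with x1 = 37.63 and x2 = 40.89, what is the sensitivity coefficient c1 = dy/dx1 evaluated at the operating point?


y = 2*x1^2 + 17*x2
dy/dx1 = 2*2*x1
Evaluate at x1 = 37.63: c1 = 4 * 37.63
c1 = 150.5200

150.5200


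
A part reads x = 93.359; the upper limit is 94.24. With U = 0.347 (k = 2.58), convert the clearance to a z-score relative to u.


u = U / k = 0.347 / 2.58 = 0.13449612
margin = |USL - x| = |94.24 - 93.359| = 0.881
z = margin / u = 0.881 / 0.13449612
z = 6.5504

6.5504


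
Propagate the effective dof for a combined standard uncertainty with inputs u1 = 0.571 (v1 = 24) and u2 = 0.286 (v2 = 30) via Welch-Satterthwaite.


uc = sqrt(u1^2 + u2^2) = sqrt(0.571^2 + 0.286^2) = 0.63862117
v_eff = uc^4 / (u1^4/v1 + u2^4/v2)
= 0.63862117^4 / (0.571^4/24 + 0.286^4/30)
= 0.16633102 / 0.0046523001
v_eff = 35.7524

35.7524


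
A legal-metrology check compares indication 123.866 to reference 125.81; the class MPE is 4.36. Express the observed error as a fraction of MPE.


e = indication - reference = 123.866 - 125.81 = -1.9440
|e| = 1.9440
ratio = |e| / MPE = 1.9440 / 4.36
ratio = 0.4459

0.4459


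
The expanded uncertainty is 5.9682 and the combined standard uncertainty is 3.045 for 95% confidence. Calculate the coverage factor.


k = U / uc
k = 5.9682 / 3.045
k = 1.96

1.96


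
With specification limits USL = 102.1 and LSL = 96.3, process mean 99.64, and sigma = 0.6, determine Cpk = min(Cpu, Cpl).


Cpu = (USL - mean) / (3*sigma) = (102.1 - 99.64) / (3*0.6) = 1.3667
Cpl = (mean - LSL) / (3*sigma) = (99.64 - 96.3) / (3*0.6) = 1.8556
Cpk = min(Cpu, Cpl) = 1.3667

1.3667


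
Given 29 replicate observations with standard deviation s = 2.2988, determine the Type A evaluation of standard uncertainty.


u_A = s / sqrt(n)
u_A = 2.2988 / sqrt(29)
u_A = 2.2988 / 5.3851648
u_A = 0.4269

0.4269


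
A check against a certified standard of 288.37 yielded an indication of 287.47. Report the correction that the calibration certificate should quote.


Correction = standard - reading
= 288.37 - 287.47
= 0.9000

0.9000


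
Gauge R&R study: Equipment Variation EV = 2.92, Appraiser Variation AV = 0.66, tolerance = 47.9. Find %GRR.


GRR = sqrt(EV^2 + AV^2) = sqrt(2.92^2 + 0.66^2) = 2.99366
%GRR = GRR / tol * 100 = 2.99366 / 47.9 * 100
%GRR = 6.2498

6.2498


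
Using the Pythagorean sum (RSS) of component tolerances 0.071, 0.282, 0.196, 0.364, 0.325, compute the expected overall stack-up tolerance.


RSS = sqrt(0.071^2 + 0.282^2 + 0.196^2 + 0.364^2 + 0.325^2)
= sqrt(0.361102)
= 0.6009

0.6009


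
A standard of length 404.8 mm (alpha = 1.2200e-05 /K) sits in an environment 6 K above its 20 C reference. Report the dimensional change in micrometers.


dL = L * alpha * dT
= 404.8 * 1.2200e-05 * 6
= 0.0296314 mm
dL_um = 0.0296314 * 1000 = 29.6314 um

29.6314


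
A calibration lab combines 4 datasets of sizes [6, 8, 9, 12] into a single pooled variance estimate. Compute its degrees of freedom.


nu = sum_i (n_i - 1)
nu = ((6 - 1) + (8 - 1) + (9 - 1) + (12 - 1))
nu = 5 + 7 + 8 + 11
nu = 31

31


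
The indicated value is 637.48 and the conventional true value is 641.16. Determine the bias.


Systematic error = measured - true
= 637.48 - 641.16
= -3.6800

-3.6800


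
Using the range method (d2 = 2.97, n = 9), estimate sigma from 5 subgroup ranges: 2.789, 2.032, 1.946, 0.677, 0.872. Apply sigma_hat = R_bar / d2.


R_bar = (2.789 + 2.032 + 1.946 + 0.677 + 0.872) / 5
R_bar = 8.316 / 5 = 1.6632
sigma_hat = R_bar / d2 = 1.6632 / 2.97 = 0.5600

0.5600


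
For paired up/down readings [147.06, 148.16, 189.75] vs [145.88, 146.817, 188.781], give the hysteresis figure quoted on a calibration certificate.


|147.06 - 145.88| = 1.1800
|148.16 - 146.817| = 1.3430
|189.75 - 188.781| = 0.9690
hysteresis = max(diffs) = 1.3430

1.3430


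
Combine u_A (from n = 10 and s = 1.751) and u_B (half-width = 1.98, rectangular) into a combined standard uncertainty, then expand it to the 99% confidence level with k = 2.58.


u_A = s / sqrt(n) = 1.751 / sqrt(10) = 0.55371482
u_B = half_width / sqrt(3) = 1.98 / sqrt(3) = 1.1431535
uc = sqrt(u_A^2 + u_B^2) = sqrt(0.55371482^2 + 1.1431535^2) = 1.2701968
U = k * uc = 2.58 * 1.2701968
U = 3.2771

3.2771


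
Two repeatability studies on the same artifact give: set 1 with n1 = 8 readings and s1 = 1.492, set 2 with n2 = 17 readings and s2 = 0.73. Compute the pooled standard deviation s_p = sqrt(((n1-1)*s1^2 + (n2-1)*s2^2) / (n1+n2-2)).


s_p = sqrt(((n1-1)*s1^2 + (n2-1)*s2^2) / (n1+n2-2))
numerator = (8-1)*1.492^2 + (17-1)*0.73^2 = 15.582448 + 8.5264 = 24.108848
denominator = 8 + 17 - 2 = 23
s_p^2 = 24.108848 / 23 = 1.0482108
s_p = sqrt(1.0482108) = 1.0238

1.0238


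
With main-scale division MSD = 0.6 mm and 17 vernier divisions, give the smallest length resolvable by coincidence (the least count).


LC = MSD / n_div
= 0.6 / 17
= 0.0353

0.0353


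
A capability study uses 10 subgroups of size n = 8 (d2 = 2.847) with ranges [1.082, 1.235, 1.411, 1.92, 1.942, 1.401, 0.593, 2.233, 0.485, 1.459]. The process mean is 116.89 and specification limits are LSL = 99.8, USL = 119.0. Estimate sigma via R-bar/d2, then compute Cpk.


R_bar = (1.082 + 1.235 + 1.411 + 1.92 + 1.942 + 1.401 + 0.593 + 2.233 + 0.485 + 1.459) / 10 = 1.3761
sigma = R_bar / d2 = 1.3761 / 2.847 = 0.4833509
Cp = (USL - LSL)/(6*sigma) = (119.0 - 99.8)/(6*0.4833509) = 6.6204
Cpu = (119.0 - 116.89)/(3*0.4833509) = 1.4551
Cpl = (116.89 - 99.8)/(3*0.4833509) = 11.7858
Cpk = min(Cpu, Cpl) = 1.4551

1.4551


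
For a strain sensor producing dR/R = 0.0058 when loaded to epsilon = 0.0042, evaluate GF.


GF = (dR/R) / epsilon
= 0.0058 / 0.0042
= 1.3810

1.3810


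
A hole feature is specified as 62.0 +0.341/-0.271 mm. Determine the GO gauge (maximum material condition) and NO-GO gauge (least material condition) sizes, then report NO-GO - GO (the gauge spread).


GO = nominal - lower_tol (smallest hole = maximum material condition)
GO = 62.0 - 0.271 = 61.729
NO-GO = nominal + upper_tol (largest hole = least material condition)
NO-GO = 62.0 + 0.341 = 62.341
spread = NO-GO - GO = 62.341 - 61.729 = 0.6120

0.6120


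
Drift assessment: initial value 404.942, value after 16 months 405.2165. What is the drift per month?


rate = (v2 - v1) / months
= (405.2165 - 404.942) / 16
= 0.2745 / 16
= 0.0172

0.0172


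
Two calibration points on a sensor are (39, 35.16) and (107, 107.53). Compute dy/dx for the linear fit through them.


slope = (y2 - y1) / (x2 - x1)
= (107.53 - 35.16) / (107 - 39)
= 72.3700 / 68
= 1.0643

1.0643


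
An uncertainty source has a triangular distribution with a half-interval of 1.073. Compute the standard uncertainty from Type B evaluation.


u_B = half_width / sqrt(6)
u_B = 1.073 / 2.4494897
u_B = 0.4381

0.4381


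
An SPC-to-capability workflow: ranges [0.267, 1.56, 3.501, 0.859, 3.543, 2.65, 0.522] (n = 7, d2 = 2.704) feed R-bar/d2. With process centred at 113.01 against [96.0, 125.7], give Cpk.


R_bar = (0.267 + 1.56 + 3.501 + 0.859 + 3.543 + 2.65 + 0.522) / 7 = 1.8431429
sigma = R_bar / d2 = 1.8431429 / 2.704 = 0.68163569
Cp = (USL - LSL)/(6*sigma) = (125.7 - 96.0)/(6*0.68163569) = 7.2619
Cpu = (125.7 - 113.01)/(3*0.68163569) = 6.2057
Cpl = (113.01 - 96.0)/(3*0.68163569) = 8.3182
Cpk = min(Cpu, Cpl) = 6.2057

6.2057


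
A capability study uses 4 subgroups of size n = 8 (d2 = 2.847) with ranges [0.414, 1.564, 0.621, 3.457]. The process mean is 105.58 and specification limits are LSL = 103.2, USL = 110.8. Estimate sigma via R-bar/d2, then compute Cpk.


R_bar = (0.414 + 1.564 + 0.621 + 3.457) / 4 = 1.514
sigma = R_bar / d2 = 1.514 / 2.847 = 0.53178785
Cp = (USL - LSL)/(6*sigma) = (110.8 - 103.2)/(6*0.53178785) = 2.3819
Cpu = (110.8 - 105.58)/(3*0.53178785) = 3.2720
Cpl = (105.58 - 103.2)/(3*0.53178785) = 1.4918
Cpk = min(Cpu, Cpl) = 1.4918

1.4918


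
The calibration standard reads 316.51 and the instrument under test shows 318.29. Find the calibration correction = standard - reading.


Correction = standard - reading
= 316.51 - 318.29
= -1.7800

-1.7800


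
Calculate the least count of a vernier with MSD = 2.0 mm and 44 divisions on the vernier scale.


LC = MSD / n_div
= 2.0 / 44
= 0.0455

0.0455


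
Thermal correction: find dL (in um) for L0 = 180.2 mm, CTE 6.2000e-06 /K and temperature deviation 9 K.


dL = L * alpha * dT
= 180.2 * 6.2000e-06 * 9
= 0.0100552 mm
dL_um = 0.0100552 * 1000 = 10.0552 um

10.0552


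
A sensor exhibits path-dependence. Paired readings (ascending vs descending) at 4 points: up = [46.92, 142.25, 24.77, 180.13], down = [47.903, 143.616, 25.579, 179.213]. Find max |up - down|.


|46.92 - 47.903| = 0.9830
|142.25 - 143.616| = 1.3660
|24.77 - 25.579| = 0.8090
|180.13 - 179.213| = 0.9170
hysteresis = max(diffs) = 1.3660

1.3660


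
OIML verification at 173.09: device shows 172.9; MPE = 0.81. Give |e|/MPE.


e = indication - reference = 172.9 - 173.09 = -0.1900
|e| = 0.1900
ratio = |e| / MPE = 0.1900 / 0.81
ratio = 0.2346

0.2346


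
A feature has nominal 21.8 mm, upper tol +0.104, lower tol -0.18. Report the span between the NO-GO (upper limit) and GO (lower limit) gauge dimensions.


GO = nominal - lower_tol (smallest hole = maximum material condition)
GO = 21.8 - 0.18 = 21.62
NO-GO = nominal + upper_tol (largest hole = least material condition)
NO-GO = 21.8 + 0.104 = 21.904
spread = NO-GO - GO = 21.904 - 21.62 = 0.2840

0.2840


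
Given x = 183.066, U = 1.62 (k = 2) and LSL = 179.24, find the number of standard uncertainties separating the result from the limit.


u = U / k = 1.62 / 2 = 0.81
margin = |LSL - x| = |179.24 - 183.066| = 3.826
z = margin / u = 3.826 / 0.81
z = 4.7235

4.7235


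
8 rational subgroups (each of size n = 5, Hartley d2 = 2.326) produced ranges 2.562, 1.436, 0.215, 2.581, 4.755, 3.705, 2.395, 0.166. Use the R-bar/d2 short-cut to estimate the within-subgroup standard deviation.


R_bar = (2.562 + 1.436 + 0.215 + 2.581 + 4.755 + 3.705 + 2.395 + 0.166) / 8
R_bar = 17.815 / 8 = 2.226875
sigma_hat = R_bar / d2 = 2.226875 / 2.326 = 0.9574

0.9574


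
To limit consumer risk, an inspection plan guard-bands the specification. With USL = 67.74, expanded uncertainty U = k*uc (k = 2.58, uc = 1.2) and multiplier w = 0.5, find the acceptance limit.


U = k * uc = 2.58 * 1.2 = 3.096
guard band g = w * U = 0.5 * 3.096 = 1.548
AL = USL - g = 67.74 - 1.548
AL = 66.1920

66.1920


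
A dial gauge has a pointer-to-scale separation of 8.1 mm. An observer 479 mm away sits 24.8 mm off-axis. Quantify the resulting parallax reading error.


error = h * offset / d
= 8.1 * 24.8 / 479
= 0.4194

0.4194


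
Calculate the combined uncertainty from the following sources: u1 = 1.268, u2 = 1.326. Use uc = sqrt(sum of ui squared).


uc = sqrt(1.268^2 + 1.326^2)
uc = sqrt(3.3661)
uc = 1.8347

1.8347


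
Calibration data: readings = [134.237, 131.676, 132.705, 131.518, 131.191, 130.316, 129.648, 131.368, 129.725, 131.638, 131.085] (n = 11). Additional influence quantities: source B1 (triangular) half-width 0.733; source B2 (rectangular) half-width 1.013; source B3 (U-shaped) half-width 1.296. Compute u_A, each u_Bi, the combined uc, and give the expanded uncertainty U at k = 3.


mean = (134.237 + 131.676 + 132.705 + 131.518 + 131.191 + 130.316 + 129.648 + 131.368 + 129.725 + 131.638 + 131.085) / 11 = 131.3733636
s = sqrt(sum((x - mean)^2)/(n-1)) = 1.3070826
u_A = s / sqrt(n) = 1.3070826 / sqrt(11) = 0.39410023
u_B1 = 0.733 / sqrt(6) = 0.299246
u_B2 = 1.013 / sqrt(3) = 0.58485582
u_B3 = 1.296 / sqrt(2) = 0.91641039
uc = sqrt(0.39410023^2 + 0.299246^2 + 0.58485582^2 + 0.91641039^2) = 1.194457
U = k * uc = 3 * 1.194457
U = 3.5834

3.5834


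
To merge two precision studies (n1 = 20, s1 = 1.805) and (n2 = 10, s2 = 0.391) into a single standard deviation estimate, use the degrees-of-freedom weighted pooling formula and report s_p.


s_p = sqrt(((n1-1)*s1^2 + (n2-1)*s2^2) / (n1+n2-2))
numerator = (20-1)*1.805^2 + (10-1)*0.391^2 = 61.902475 + 1.375929 = 63.278404
denominator = 20 + 10 - 2 = 28
s_p^2 = 63.278404 / 28 = 2.259943
s_p = sqrt(2.259943) = 1.5033

1.5033


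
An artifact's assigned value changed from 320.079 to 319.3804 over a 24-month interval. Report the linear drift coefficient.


rate = (v2 - v1) / months
= (319.3804 - 320.079) / 24
= -0.6986 / 24
= -0.0291

-0.0291


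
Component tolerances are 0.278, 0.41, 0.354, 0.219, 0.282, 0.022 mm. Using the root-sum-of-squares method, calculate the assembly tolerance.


RSS = sqrt(0.278^2 + 0.41^2 + 0.354^2 + 0.219^2 + 0.282^2 + 0.022^2)
= sqrt(0.498669)
= 0.7062

0.7062


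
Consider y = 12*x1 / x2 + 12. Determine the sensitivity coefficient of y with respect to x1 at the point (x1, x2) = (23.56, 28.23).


y = 12*x1 / x2 + 12
dy/dx1 = 12/x2
Evaluate at x2 = 28.23: c1 = 12 / 28.23
c1 = 0.4251

0.4251


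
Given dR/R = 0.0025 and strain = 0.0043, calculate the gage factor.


GF = (dR/R) / epsilon
= 0.0025 / 0.0043
= 0.5814

0.5814


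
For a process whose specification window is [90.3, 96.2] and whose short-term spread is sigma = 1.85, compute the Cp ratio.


Cp = (USL - LSL) / (6 * sigma)
= (96.2 - 90.3) / (6 * 1.85)
= 5.9000 / 11.1000
= 0.5315

0.5315


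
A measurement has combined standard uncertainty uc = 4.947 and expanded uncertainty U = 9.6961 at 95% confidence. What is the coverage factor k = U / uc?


k = U / uc
k = 9.6961 / 4.947
k = 1.96

1.96


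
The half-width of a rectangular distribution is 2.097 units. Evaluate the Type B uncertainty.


u_B = half_width / sqrt(3)
u_B = 2.097 / 1.7320508
u_B = 1.2107

1.2107


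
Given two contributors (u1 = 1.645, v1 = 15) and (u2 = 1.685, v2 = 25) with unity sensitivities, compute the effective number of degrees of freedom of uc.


uc = sqrt(u1^2 + u2^2) = sqrt(1.645^2 + 1.685^2) = 2.3548355
v_eff = uc^4 / (u1^4/v1 + u2^4/v2)
= 2.3548355^4 / (1.645^4/15 + 1.685^4/25)
= 30.7498 / 0.81061936
v_eff = 37.9337

37.9337


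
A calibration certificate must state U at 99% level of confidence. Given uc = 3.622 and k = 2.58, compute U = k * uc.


U = k * uc
U = 2.58 * 3.622
U = 9.3448

9.3448


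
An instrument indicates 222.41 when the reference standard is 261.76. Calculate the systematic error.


Systematic error = measured - true
= 222.41 - 261.76
= -39.3500

-39.3500


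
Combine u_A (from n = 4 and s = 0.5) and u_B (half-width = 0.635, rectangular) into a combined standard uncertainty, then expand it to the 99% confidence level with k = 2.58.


u_A = s / sqrt(n) = 0.5 / sqrt(4) = 0.25
u_B = half_width / sqrt(3) = 0.635 / sqrt(3) = 0.36661742
uc = sqrt(u_A^2 + u_B^2) = sqrt(0.25^2 + 0.36661742^2) = 0.44374354
U = k * uc = 2.58 * 0.44374354
U = 1.1449

1.1449


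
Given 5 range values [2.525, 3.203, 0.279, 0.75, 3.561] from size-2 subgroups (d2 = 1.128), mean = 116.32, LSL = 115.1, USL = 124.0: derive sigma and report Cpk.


R_bar = (2.525 + 3.203 + 0.279 + 0.75 + 3.561) / 5 = 2.0636
sigma = R_bar / d2 = 2.0636 / 1.128 = 1.8294326
Cp = (USL - LSL)/(6*sigma) = (124.0 - 115.1)/(6*1.8294326) = 0.8108
Cpu = (124.0 - 116.32)/(3*1.8294326) = 1.3993
Cpl = (116.32 - 115.1)/(3*1.8294326) = 0.2223
Cpk = min(Cpu, Cpl) = 0.2223

0.2223


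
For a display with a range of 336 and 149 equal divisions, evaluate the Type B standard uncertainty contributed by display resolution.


resolution = range / divisions
resolution = 336 / 149 = 2.2550336
u_res = resolution / (2*sqrt(3))
u_res = 2.2550336 / 3.4641016
u_res = 0.6510

0.6510


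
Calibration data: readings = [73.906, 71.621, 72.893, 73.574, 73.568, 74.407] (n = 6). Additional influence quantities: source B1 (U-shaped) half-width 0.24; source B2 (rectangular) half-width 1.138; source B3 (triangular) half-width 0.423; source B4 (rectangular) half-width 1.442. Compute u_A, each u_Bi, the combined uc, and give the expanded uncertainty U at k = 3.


mean = (73.906 + 71.621 + 72.893 + 73.574 + 73.568 + 74.407) / 6 = 73.32816667
s = sqrt(sum((x - mean)^2)/(n-1)) = 0.97154669
u_A = s / sqrt(n) = 0.97154669 / sqrt(6) = 0.39663228
u_B1 = 0.24 / sqrt(2) = 0.16970563
u_B2 = 1.138 / sqrt(3) = 0.65702461
u_B3 = 0.423 / sqrt(6) = 0.17268903
u_B4 = 1.442 / sqrt(3) = 0.83253909
uc = sqrt(0.39663228^2 + 0.16970563^2 + 0.65702461^2 + 0.17268903^2 + 0.83253909^2) = 1.1579039
U = k * uc = 3 * 1.1579039
U = 3.4737

3.4737


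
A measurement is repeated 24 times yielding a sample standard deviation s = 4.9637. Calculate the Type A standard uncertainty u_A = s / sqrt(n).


u_A = s / sqrt(n)
u_A = 4.9637 / sqrt(24)
u_A = 4.9637 / 4.8989795
u_A = 1.0132

1.0132


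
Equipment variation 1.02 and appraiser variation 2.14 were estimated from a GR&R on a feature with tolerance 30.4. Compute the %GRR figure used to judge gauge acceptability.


GRR = sqrt(EV^2 + AV^2) = sqrt(1.02^2 + 2.14^2) = 2.3706539
%GRR = GRR / tol * 100 = 2.3706539 / 30.4 * 100
%GRR = 7.7982

7.7982


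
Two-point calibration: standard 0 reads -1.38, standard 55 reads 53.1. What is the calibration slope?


slope = (y2 - y1) / (x2 - x1)
= (53.1 - -1.38) / (55 - 0)
= 54.4800 / 55
= 0.9905

0.9905


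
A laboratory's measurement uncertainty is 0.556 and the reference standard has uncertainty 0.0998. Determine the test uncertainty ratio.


TUR = u_lab / u_ref
= 0.556 / 0.0998
= 5.5711

5.5711


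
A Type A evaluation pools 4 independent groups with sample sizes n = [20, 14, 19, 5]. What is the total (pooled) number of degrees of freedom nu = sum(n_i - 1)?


nu = sum_i (n_i - 1)
nu = ((20 - 1) + (14 - 1) + (19 - 1) + (5 - 1))
nu = 19 + 13 + 18 + 4
nu = 54

54


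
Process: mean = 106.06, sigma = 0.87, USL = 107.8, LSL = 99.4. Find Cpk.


Cpu = (USL - mean) / (3*sigma) = (107.8 - 106.06) / (3*0.87) = 0.6667
Cpl = (mean - LSL) / (3*sigma) = (106.06 - 99.4) / (3*0.87) = 2.5517
Cpk = min(Cpu, Cpl) = 0.6667

0.6667


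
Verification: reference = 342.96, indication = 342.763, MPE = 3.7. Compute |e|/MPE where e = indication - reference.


e = indication - reference = 342.763 - 342.96 = -0.1970
|e| = 0.1970
ratio = |e| / MPE = 0.1970 / 3.7
ratio = 0.0532

0.0532


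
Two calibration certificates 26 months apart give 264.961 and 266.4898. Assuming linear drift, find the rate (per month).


rate = (v2 - v1) / months
= (266.4898 - 264.961) / 26
= 1.5288 / 26
= 0.0588

0.0588


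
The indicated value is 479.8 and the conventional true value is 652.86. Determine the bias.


Systematic error = measured - true
= 479.8 - 652.86
= -173.0600

-173.0600


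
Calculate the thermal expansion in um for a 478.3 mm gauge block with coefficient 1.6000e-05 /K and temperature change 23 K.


dL = L * alpha * dT
= 478.3 * 1.6000e-05 * 23
= 0.1760144 mm
dL_um = 0.1760144 * 1000 = 176.0144 um

176.0144


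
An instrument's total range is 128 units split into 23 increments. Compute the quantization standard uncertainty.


resolution = range / divisions
resolution = 128 / 23 = 5.5652174
u_res = resolution / (2*sqrt(3))
u_res = 5.5652174 / 3.4641016
u_res = 1.6065

1.6065


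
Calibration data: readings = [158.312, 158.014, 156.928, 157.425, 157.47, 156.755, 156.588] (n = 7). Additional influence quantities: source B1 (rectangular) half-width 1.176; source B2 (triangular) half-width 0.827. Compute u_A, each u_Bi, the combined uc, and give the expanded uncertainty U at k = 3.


mean = (158.312 + 158.014 + 156.928 + 157.425 + 157.47 + 156.755 + 156.588) / 7 = 157.356
s = sqrt(sum((x - mean)^2)/(n-1)) = 0.64535081
u_A = s / sqrt(n) = 0.64535081 / sqrt(7) = 0.24391968
u_B1 = 1.176 / sqrt(3) = 0.67896392
u_B2 = 0.827 / sqrt(6) = 0.33762134
uc = sqrt(0.24391968^2 + 0.67896392^2 + 0.33762134^2) = 0.79654064
U = k * uc = 3 * 0.79654064
U = 2.3896

2.3896


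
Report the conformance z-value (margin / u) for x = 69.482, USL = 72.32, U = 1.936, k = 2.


u = U / k = 1.936 / 2 = 0.968
margin = |USL - x| = |72.32 - 69.482| = 2.838
z = margin / u = 2.838 / 0.968
z = 2.9318

2.9318


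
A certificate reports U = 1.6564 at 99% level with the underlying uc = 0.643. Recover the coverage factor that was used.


k = U / uc
k = 1.6564 / 0.643
k = 2.576

2.576


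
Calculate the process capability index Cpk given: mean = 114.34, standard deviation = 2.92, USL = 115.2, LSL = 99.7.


Cpu = (USL - mean) / (3*sigma) = (115.2 - 114.34) / (3*2.92) = 0.0982
Cpl = (mean - LSL) / (3*sigma) = (114.34 - 99.7) / (3*2.92) = 1.6712
Cpk = min(Cpu, Cpl) = 0.0982

0.0982


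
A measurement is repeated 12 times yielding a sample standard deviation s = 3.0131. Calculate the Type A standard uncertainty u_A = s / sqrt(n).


u_A = s / sqrt(n)
u_A = 3.0131 / sqrt(12)
u_A = 3.0131 / 3.4641016
u_A = 0.8698

0.8698


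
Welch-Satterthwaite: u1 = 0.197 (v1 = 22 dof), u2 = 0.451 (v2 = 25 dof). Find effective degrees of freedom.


uc = sqrt(u1^2 + u2^2) = sqrt(0.197^2 + 0.451^2) = 0.49214835
v_eff = uc^4 / (u1^4/v1 + u2^4/v2)
= 0.49214835^4 / (0.197^4/22 + 0.451^4/25)
= 0.058665683 / 0.0017233395
v_eff = 34.0419

34.0419


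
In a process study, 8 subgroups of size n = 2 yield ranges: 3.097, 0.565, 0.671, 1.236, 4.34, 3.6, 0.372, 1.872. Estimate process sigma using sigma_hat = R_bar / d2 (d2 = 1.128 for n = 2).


R_bar = (3.097 + 0.565 + 0.671 + 1.236 + 4.34 + 3.6 + 0.372 + 1.872) / 8
R_bar = 15.753 / 8 = 1.969125
sigma_hat = R_bar / d2 = 1.969125 / 1.128 = 1.7457

1.7457


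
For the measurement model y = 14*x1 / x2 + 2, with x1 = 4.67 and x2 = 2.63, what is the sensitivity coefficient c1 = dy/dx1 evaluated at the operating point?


y = 14*x1 / x2 + 2
dy/dx1 = 14/x2
Evaluate at x2 = 2.63: c1 = 14 / 2.63
c1 = 5.3232

5.3232


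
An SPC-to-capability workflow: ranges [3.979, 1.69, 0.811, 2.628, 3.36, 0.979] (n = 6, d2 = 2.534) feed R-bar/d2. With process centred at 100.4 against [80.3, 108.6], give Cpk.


R_bar = (3.979 + 1.69 + 0.811 + 2.628 + 3.36 + 0.979) / 6 = 2.2411667
sigma = R_bar / d2 = 2.2411667 / 2.534 = 0.88443832
Cp = (USL - LSL)/(6*sigma) = (108.6 - 80.3)/(6*0.88443832) = 5.3330
Cpu = (108.6 - 100.4)/(3*0.88443832) = 3.0905
Cpl = (100.4 - 80.3)/(3*0.88443832) = 7.5754
Cpk = min(Cpu, Cpl) = 3.0905

3.0905


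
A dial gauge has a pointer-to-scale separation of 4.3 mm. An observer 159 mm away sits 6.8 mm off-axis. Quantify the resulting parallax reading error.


error = h * offset / d
= 4.3 * 6.8 / 159
= 0.1839

0.1839


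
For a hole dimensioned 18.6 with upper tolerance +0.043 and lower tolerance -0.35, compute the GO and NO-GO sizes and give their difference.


GO = nominal - lower_tol (smallest hole = maximum material condition)
GO = 18.6 - 0.35 = 18.25
NO-GO = nominal + upper_tol (largest hole = least material condition)
NO-GO = 18.6 + 0.043 = 18.643
spread = NO-GO - GO = 18.643 - 18.25 = 0.3930

0.3930


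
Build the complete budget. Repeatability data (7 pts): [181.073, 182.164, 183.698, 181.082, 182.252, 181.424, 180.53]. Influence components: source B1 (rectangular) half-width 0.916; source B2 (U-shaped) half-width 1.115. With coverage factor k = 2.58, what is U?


mean = (181.073 + 182.164 + 183.698 + 181.082 + 182.252 + 181.424 + 180.53) / 7 = 181.7461429
s = sqrt(sum((x - mean)^2)/(n-1)) = 1.0580823
u_A = s / sqrt(n) = 1.0580823 / sqrt(7) = 0.39991752
u_B1 = 0.916 / sqrt(3) = 0.52885285
u_B2 = 1.115 / sqrt(2) = 0.78842406
uc = sqrt(0.39991752^2 + 0.52885285^2 + 0.78842406^2) = 1.0301611
U = k * uc = 2.58 * 1.0301611
U = 2.6578

2.6578


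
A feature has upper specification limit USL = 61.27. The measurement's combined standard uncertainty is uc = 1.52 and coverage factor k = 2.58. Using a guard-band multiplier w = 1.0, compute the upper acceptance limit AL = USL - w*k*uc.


U = k * uc = 2.58 * 1.52 = 3.9216
guard band g = w * U = 1.0 * 3.9216 = 3.9216
AL = USL - g = 61.27 - 3.9216
AL = 57.3484

57.3484


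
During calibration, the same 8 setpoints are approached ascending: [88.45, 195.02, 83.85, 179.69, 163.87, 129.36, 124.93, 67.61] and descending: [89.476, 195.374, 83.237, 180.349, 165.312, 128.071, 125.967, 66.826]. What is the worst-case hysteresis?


|88.45 - 89.476| = 1.0260
|195.02 - 195.374| = 0.3540
|83.85 - 83.237| = 0.6130
|179.69 - 180.349| = 0.6590
|163.87 - 165.312| = 1.4420
|129.36 - 128.071| = 1.2890
|124.93 - 125.967| = 1.0370
|67.61 - 66.826| = 0.7840
hysteresis = max(diffs) = 1.4420

1.4420


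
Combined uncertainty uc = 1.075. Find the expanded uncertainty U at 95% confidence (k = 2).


U = k * uc
U = 2 * 1.075
U = 2.1500

2.1500


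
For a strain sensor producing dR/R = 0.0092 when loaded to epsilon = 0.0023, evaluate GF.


GF = (dR/R) / epsilon
= 0.0092 / 0.0023
= 4.0000

4.0000


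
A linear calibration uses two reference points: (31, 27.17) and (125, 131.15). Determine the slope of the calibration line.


slope = (y2 - y1) / (x2 - x1)
= (131.15 - 27.17) / (125 - 31)
= 103.9800 / 94
= 1.1062

1.1062


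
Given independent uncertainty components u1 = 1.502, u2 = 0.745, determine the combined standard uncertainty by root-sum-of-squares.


uc = sqrt(1.502^2 + 0.745^2)
uc = sqrt(2.811029)
uc = 1.6766

1.6766


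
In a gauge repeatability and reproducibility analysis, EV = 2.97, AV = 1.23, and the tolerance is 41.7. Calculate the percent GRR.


GRR = sqrt(EV^2 + AV^2) = sqrt(2.97^2 + 1.23^2) = 3.2146228
%GRR = GRR / tol * 100 = 3.2146228 / 41.7 * 100
%GRR = 7.7089

7.7089


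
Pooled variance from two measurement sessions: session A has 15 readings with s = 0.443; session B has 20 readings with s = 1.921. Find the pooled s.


s_p = sqrt(((n1-1)*s1^2 + (n2-1)*s2^2) / (n1+n2-2))
numerator = (15-1)*0.443^2 + (20-1)*1.921^2 = 2.747486 + 70.114579 = 72.862065
denominator = 15 + 20 - 2 = 33
s_p^2 = 72.862065 / 33 = 2.2079414
s_p = sqrt(2.2079414) = 1.4859

1.4859


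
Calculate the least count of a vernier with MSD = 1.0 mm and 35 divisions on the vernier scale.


LC = MSD / n_div
= 1.0 / 35
= 0.0286

0.0286


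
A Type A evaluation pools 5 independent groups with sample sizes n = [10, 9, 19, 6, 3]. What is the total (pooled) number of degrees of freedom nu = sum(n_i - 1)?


nu = sum_i (n_i - 1)
nu = ((10 - 1) + (9 - 1) + (19 - 1) + (6 - 1) + (3 - 1))
nu = 9 + 8 + 18 + 5 + 2
nu = 42

42


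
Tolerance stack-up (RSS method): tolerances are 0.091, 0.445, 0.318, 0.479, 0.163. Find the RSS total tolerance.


RSS = sqrt(0.091^2 + 0.445^2 + 0.318^2 + 0.479^2 + 0.163^2)
= sqrt(0.56344)
= 0.7506

0.7506


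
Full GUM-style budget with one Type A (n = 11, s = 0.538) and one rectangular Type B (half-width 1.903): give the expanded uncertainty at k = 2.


u_A = s / sqrt(n) = 0.538 / sqrt(11) = 0.1622131
u_B = half_width / sqrt(3) = 1.903 / sqrt(3) = 1.0986976
uc = sqrt(u_A^2 + u_B^2) = sqrt(0.1622131^2 + 1.0986976^2) = 1.1106077
U = k * uc = 2 * 1.1106077
U = 2.2212

2.2212


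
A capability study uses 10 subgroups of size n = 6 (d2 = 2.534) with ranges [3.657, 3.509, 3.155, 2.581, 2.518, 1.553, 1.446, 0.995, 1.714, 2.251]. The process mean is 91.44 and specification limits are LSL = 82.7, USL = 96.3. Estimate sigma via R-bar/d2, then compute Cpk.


R_bar = (3.657 + 3.509 + 3.155 + 2.581 + 2.518 + 1.553 + 1.446 + 0.995 + 1.714 + 2.251) / 10 = 2.3379
sigma = R_bar / d2 = 2.3379 / 2.534 = 0.92261247
Cp = (USL - LSL)/(6*sigma) = (96.3 - 82.7)/(6*0.92261247) = 2.4568
Cpu = (96.3 - 91.44)/(3*0.92261247) = 1.7559
Cpl = (91.44 - 82.7)/(3*0.92261247) = 3.1577
Cpk = min(Cpu, Cpl) = 1.7559

1.7559


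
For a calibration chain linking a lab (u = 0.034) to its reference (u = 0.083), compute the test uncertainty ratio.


TUR = u_lab / u_ref
= 0.034 / 0.083
= 0.4096

0.4096


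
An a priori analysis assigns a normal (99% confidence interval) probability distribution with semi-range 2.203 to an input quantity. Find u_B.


u_B = half_width / 2.576
u_B = 2.203 / 2.576
u_B = 0.8552

0.8552


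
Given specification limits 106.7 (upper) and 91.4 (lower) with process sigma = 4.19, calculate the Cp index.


Cp = (USL - LSL) / (6 * sigma)
= (106.7 - 91.4) / (6 * 4.19)
= 15.3000 / 25.1400
= 0.6086

0.6086


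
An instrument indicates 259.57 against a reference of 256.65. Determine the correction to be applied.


Correction = standard - reading
= 256.65 - 259.57
= -2.9200

-2.9200


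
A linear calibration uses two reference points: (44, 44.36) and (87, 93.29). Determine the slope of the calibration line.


slope = (y2 - y1) / (x2 - x1)
= (93.29 - 44.36) / (87 - 44)
= 48.9300 / 43
= 1.1379

1.1379


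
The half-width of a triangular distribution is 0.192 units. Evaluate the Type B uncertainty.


u_B = half_width / sqrt(6)
u_B = 0.192 / 2.4494897
u_B = 0.0784

0.0784


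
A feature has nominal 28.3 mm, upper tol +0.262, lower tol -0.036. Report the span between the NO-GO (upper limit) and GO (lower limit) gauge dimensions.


GO = nominal - lower_tol (smallest hole = maximum material condition)
GO = 28.3 - 0.036 = 28.264
NO-GO = nominal + upper_tol (largest hole = least material condition)
NO-GO = 28.3 + 0.262 = 28.562
spread = NO-GO - GO = 28.562 - 28.264 = 0.2980

0.2980


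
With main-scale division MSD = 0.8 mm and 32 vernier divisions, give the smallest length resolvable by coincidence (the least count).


LC = MSD / n_div
= 0.8 / 32
= 0.0250

0.0250


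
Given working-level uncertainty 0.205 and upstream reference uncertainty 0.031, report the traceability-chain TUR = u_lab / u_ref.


TUR = u_lab / u_ref
= 0.205 / 0.031
= 6.6129

6.6129


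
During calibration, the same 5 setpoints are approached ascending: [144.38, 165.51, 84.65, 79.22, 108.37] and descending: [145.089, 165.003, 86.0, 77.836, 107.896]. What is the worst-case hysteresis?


|144.38 - 145.089| = 0.7090
|165.51 - 165.003| = 0.5070
|84.65 - 86.0| = 1.3500
|79.22 - 77.836| = 1.3840
|108.37 - 107.896| = 0.4740
hysteresis = max(diffs) = 1.3840

1.3840


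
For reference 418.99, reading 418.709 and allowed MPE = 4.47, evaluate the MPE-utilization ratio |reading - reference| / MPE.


e = indication - reference = 418.709 - 418.99 = -0.2810
|e| = 0.2810
ratio = |e| / MPE = 0.2810 / 4.47
ratio = 0.0629

0.0629


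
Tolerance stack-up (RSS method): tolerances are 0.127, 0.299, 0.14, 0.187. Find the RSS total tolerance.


RSS = sqrt(0.127^2 + 0.299^2 + 0.14^2 + 0.187^2)
= sqrt(0.160099)
= 0.4001

0.4001


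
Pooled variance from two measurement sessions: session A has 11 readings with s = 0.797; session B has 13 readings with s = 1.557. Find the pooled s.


s_p = sqrt(((n1-1)*s1^2 + (n2-1)*s2^2) / (n1+n2-2))
numerator = (11-1)*0.797^2 + (13-1)*1.557^2 = 6.35209 + 29.090988 = 35.443078
denominator = 11 + 13 - 2 = 22
s_p^2 = 35.443078 / 22 = 1.611049
s_p = sqrt(1.611049) = 1.2693

1.2693


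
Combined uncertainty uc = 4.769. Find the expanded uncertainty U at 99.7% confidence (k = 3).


U = k * uc
U = 3 * 4.769
U = 14.3070

14.3070


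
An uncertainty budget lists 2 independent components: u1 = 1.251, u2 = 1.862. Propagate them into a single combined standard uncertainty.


uc = sqrt(1.251^2 + 1.862^2)
uc = sqrt(5.032045)
uc = 2.2432

2.2432


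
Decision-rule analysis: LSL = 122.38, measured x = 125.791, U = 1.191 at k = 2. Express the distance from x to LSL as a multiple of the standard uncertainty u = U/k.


u = U / k = 1.191 / 2 = 0.5955
margin = |LSL - x| = |122.38 - 125.791| = 3.411
z = margin / u = 3.411 / 0.5955
z = 5.7280

5.7280


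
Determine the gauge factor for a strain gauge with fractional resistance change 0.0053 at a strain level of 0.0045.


GF = (dR/R) / epsilon
= 0.0053 / 0.0045
= 1.1778

1.1778


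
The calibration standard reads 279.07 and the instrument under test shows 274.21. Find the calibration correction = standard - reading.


Correction = standard - reading
= 279.07 - 274.21
= 4.8600

4.8600


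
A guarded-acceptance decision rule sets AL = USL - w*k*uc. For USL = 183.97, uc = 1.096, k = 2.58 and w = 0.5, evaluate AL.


U = k * uc = 2.58 * 1.096 = 2.82768
guard band g = w * U = 0.5 * 2.82768 = 1.41384
AL = USL - g = 183.97 - 1.41384
AL = 182.5562

182.5562


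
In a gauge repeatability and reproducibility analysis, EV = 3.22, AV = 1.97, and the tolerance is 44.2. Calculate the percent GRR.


GRR = sqrt(EV^2 + AV^2) = sqrt(3.22^2 + 1.97^2) = 3.7748245
%GRR = GRR / tol * 100 = 3.7748245 / 44.2 * 100
%GRR = 8.5403

8.5403
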